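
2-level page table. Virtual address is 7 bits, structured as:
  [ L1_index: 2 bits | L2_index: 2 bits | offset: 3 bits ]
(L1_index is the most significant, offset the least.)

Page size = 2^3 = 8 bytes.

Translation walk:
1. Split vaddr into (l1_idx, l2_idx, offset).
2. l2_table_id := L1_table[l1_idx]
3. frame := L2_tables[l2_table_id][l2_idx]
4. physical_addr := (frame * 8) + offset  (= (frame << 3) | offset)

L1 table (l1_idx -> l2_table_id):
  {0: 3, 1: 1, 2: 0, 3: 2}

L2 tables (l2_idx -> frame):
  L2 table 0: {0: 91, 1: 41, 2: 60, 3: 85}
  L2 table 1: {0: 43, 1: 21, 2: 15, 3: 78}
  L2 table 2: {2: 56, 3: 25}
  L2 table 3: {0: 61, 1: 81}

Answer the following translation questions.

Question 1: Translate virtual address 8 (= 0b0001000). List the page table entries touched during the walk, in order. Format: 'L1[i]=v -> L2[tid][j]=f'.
vaddr = 8 = 0b0001000
Split: l1_idx=0, l2_idx=1, offset=0

Answer: L1[0]=3 -> L2[3][1]=81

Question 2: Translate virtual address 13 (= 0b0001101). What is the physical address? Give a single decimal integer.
Answer: 653

Derivation:
vaddr = 13 = 0b0001101
Split: l1_idx=0, l2_idx=1, offset=5
L1[0] = 3
L2[3][1] = 81
paddr = 81 * 8 + 5 = 653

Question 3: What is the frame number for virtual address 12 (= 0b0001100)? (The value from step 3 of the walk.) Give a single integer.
Answer: 81

Derivation:
vaddr = 12: l1_idx=0, l2_idx=1
L1[0] = 3; L2[3][1] = 81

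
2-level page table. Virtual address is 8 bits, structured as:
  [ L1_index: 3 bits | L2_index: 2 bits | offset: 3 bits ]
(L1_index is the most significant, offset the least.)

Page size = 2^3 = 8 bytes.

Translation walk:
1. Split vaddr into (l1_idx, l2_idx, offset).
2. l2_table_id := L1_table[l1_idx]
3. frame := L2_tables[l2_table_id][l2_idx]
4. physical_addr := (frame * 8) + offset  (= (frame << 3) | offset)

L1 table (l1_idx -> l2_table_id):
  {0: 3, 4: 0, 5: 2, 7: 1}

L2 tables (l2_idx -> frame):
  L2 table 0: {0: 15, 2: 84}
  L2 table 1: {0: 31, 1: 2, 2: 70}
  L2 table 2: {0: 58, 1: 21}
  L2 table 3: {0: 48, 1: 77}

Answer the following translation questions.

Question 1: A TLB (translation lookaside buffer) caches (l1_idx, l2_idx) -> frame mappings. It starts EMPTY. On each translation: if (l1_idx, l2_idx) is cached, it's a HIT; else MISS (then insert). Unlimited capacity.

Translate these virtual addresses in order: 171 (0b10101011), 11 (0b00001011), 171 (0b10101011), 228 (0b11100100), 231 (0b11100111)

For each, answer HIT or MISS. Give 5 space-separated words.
vaddr=171: (5,1) not in TLB -> MISS, insert
vaddr=11: (0,1) not in TLB -> MISS, insert
vaddr=171: (5,1) in TLB -> HIT
vaddr=228: (7,0) not in TLB -> MISS, insert
vaddr=231: (7,0) in TLB -> HIT

Answer: MISS MISS HIT MISS HIT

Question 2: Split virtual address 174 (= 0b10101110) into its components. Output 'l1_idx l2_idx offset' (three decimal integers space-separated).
vaddr = 174 = 0b10101110
  top 3 bits -> l1_idx = 5
  next 2 bits -> l2_idx = 1
  bottom 3 bits -> offset = 6

Answer: 5 1 6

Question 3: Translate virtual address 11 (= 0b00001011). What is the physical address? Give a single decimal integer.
Answer: 619

Derivation:
vaddr = 11 = 0b00001011
Split: l1_idx=0, l2_idx=1, offset=3
L1[0] = 3
L2[3][1] = 77
paddr = 77 * 8 + 3 = 619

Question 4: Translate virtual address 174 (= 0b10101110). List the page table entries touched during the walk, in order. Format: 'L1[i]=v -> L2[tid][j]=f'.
vaddr = 174 = 0b10101110
Split: l1_idx=5, l2_idx=1, offset=6

Answer: L1[5]=2 -> L2[2][1]=21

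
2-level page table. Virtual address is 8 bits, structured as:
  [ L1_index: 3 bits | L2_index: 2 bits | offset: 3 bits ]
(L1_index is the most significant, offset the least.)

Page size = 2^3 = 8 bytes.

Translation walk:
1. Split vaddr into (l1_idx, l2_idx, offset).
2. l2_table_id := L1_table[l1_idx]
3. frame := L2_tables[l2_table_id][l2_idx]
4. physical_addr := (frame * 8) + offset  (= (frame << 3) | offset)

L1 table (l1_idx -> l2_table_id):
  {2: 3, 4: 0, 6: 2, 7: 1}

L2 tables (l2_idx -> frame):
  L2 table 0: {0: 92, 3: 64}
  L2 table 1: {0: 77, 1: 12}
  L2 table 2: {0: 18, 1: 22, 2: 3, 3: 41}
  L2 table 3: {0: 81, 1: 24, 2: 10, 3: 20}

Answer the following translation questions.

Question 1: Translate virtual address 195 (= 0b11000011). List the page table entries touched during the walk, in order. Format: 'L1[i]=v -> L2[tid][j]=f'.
vaddr = 195 = 0b11000011
Split: l1_idx=6, l2_idx=0, offset=3

Answer: L1[6]=2 -> L2[2][0]=18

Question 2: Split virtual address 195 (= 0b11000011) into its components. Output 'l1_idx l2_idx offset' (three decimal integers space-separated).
vaddr = 195 = 0b11000011
  top 3 bits -> l1_idx = 6
  next 2 bits -> l2_idx = 0
  bottom 3 bits -> offset = 3

Answer: 6 0 3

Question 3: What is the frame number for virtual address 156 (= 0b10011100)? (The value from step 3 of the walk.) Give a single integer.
vaddr = 156: l1_idx=4, l2_idx=3
L1[4] = 0; L2[0][3] = 64

Answer: 64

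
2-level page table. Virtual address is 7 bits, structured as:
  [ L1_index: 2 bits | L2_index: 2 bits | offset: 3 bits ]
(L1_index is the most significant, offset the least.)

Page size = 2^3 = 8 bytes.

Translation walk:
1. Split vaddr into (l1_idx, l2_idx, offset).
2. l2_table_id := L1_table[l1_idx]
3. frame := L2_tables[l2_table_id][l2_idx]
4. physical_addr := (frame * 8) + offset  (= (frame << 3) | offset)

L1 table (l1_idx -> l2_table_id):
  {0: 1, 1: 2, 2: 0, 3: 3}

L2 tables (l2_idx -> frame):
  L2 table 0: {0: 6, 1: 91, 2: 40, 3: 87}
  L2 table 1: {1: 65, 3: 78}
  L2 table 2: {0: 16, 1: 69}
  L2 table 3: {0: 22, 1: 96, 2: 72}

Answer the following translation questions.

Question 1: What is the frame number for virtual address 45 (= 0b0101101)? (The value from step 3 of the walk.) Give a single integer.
vaddr = 45: l1_idx=1, l2_idx=1
L1[1] = 2; L2[2][1] = 69

Answer: 69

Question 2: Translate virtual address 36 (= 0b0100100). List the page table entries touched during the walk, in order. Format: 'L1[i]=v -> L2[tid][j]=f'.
vaddr = 36 = 0b0100100
Split: l1_idx=1, l2_idx=0, offset=4

Answer: L1[1]=2 -> L2[2][0]=16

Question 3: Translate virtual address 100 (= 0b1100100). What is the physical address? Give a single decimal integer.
Answer: 180

Derivation:
vaddr = 100 = 0b1100100
Split: l1_idx=3, l2_idx=0, offset=4
L1[3] = 3
L2[3][0] = 22
paddr = 22 * 8 + 4 = 180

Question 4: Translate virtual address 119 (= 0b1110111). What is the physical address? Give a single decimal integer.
vaddr = 119 = 0b1110111
Split: l1_idx=3, l2_idx=2, offset=7
L1[3] = 3
L2[3][2] = 72
paddr = 72 * 8 + 7 = 583

Answer: 583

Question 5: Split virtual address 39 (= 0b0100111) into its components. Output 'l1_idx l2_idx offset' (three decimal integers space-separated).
vaddr = 39 = 0b0100111
  top 2 bits -> l1_idx = 1
  next 2 bits -> l2_idx = 0
  bottom 3 bits -> offset = 7

Answer: 1 0 7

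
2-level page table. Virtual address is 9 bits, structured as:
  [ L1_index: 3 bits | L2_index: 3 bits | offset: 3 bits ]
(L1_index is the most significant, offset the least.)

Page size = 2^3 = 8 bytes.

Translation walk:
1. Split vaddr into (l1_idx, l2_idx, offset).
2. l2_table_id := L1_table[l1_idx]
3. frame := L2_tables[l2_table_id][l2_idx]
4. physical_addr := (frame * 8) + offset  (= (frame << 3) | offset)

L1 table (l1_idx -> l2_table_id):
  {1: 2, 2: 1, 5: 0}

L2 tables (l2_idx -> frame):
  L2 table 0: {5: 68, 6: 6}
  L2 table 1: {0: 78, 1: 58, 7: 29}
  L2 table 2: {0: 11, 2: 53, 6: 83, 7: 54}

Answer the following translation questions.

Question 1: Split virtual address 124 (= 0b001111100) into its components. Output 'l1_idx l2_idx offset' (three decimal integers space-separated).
vaddr = 124 = 0b001111100
  top 3 bits -> l1_idx = 1
  next 3 bits -> l2_idx = 7
  bottom 3 bits -> offset = 4

Answer: 1 7 4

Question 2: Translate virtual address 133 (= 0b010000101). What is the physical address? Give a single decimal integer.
Answer: 629

Derivation:
vaddr = 133 = 0b010000101
Split: l1_idx=2, l2_idx=0, offset=5
L1[2] = 1
L2[1][0] = 78
paddr = 78 * 8 + 5 = 629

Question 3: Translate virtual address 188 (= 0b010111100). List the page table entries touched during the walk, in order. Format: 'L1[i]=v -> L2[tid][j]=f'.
vaddr = 188 = 0b010111100
Split: l1_idx=2, l2_idx=7, offset=4

Answer: L1[2]=1 -> L2[1][7]=29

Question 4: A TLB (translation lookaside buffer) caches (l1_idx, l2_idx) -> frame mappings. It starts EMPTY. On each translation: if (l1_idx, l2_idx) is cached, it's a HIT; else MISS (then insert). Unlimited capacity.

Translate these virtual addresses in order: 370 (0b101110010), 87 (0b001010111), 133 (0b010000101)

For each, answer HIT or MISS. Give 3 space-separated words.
Answer: MISS MISS MISS

Derivation:
vaddr=370: (5,6) not in TLB -> MISS, insert
vaddr=87: (1,2) not in TLB -> MISS, insert
vaddr=133: (2,0) not in TLB -> MISS, insert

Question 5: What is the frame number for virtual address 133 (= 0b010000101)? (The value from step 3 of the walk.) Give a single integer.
Answer: 78

Derivation:
vaddr = 133: l1_idx=2, l2_idx=0
L1[2] = 1; L2[1][0] = 78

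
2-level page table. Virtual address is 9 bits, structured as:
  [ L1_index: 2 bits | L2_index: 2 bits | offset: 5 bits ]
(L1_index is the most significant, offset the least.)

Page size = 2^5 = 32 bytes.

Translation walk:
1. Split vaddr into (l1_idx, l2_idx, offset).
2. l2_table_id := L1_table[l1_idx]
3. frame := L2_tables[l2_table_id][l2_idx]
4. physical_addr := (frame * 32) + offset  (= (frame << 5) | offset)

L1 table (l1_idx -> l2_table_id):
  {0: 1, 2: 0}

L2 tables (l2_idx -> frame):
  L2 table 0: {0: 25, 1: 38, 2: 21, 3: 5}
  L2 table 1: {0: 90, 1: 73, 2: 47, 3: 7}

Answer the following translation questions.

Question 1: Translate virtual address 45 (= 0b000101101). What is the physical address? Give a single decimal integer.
vaddr = 45 = 0b000101101
Split: l1_idx=0, l2_idx=1, offset=13
L1[0] = 1
L2[1][1] = 73
paddr = 73 * 32 + 13 = 2349

Answer: 2349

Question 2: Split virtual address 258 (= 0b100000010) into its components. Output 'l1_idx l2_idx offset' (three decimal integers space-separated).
Answer: 2 0 2

Derivation:
vaddr = 258 = 0b100000010
  top 2 bits -> l1_idx = 2
  next 2 bits -> l2_idx = 0
  bottom 5 bits -> offset = 2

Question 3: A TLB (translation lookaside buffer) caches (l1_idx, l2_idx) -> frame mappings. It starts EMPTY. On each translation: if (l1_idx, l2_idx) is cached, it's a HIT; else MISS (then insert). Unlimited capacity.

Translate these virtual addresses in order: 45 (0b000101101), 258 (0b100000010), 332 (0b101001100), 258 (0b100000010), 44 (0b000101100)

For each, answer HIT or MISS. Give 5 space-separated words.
Answer: MISS MISS MISS HIT HIT

Derivation:
vaddr=45: (0,1) not in TLB -> MISS, insert
vaddr=258: (2,0) not in TLB -> MISS, insert
vaddr=332: (2,2) not in TLB -> MISS, insert
vaddr=258: (2,0) in TLB -> HIT
vaddr=44: (0,1) in TLB -> HIT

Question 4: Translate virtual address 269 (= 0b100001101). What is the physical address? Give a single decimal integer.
Answer: 813

Derivation:
vaddr = 269 = 0b100001101
Split: l1_idx=2, l2_idx=0, offset=13
L1[2] = 0
L2[0][0] = 25
paddr = 25 * 32 + 13 = 813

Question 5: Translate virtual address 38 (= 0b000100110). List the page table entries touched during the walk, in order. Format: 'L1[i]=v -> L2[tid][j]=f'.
vaddr = 38 = 0b000100110
Split: l1_idx=0, l2_idx=1, offset=6

Answer: L1[0]=1 -> L2[1][1]=73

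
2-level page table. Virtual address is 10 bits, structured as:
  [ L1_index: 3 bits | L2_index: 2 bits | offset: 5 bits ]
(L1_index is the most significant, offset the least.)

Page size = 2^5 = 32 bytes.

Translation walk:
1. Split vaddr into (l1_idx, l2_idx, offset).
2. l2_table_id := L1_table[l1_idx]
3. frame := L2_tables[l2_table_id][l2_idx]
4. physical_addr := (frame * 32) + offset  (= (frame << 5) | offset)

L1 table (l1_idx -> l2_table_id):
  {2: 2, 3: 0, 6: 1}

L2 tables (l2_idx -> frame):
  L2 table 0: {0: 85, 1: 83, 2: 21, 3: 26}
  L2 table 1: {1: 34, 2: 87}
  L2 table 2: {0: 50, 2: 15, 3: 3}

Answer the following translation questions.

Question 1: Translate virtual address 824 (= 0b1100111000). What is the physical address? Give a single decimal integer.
Answer: 1112

Derivation:
vaddr = 824 = 0b1100111000
Split: l1_idx=6, l2_idx=1, offset=24
L1[6] = 1
L2[1][1] = 34
paddr = 34 * 32 + 24 = 1112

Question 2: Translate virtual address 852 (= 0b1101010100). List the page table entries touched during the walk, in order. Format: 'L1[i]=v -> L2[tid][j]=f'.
vaddr = 852 = 0b1101010100
Split: l1_idx=6, l2_idx=2, offset=20

Answer: L1[6]=1 -> L2[1][2]=87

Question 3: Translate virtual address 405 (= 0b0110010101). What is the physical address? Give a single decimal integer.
Answer: 2741

Derivation:
vaddr = 405 = 0b0110010101
Split: l1_idx=3, l2_idx=0, offset=21
L1[3] = 0
L2[0][0] = 85
paddr = 85 * 32 + 21 = 2741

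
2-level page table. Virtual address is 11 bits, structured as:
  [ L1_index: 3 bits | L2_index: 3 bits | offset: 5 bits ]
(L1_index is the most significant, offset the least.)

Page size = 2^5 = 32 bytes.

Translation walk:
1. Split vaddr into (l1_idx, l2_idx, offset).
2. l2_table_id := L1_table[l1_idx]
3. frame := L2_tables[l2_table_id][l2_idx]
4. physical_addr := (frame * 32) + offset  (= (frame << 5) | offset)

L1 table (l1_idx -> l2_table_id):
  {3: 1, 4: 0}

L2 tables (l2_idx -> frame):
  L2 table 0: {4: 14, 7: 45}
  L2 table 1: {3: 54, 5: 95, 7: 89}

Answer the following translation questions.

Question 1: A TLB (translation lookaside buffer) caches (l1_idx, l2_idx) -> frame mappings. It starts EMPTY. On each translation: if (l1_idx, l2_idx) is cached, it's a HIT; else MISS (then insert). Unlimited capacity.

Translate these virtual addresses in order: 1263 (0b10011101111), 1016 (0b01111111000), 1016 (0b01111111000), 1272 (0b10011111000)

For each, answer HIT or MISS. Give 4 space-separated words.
vaddr=1263: (4,7) not in TLB -> MISS, insert
vaddr=1016: (3,7) not in TLB -> MISS, insert
vaddr=1016: (3,7) in TLB -> HIT
vaddr=1272: (4,7) in TLB -> HIT

Answer: MISS MISS HIT HIT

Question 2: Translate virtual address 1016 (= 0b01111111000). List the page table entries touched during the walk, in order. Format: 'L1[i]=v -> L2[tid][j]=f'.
Answer: L1[3]=1 -> L2[1][7]=89

Derivation:
vaddr = 1016 = 0b01111111000
Split: l1_idx=3, l2_idx=7, offset=24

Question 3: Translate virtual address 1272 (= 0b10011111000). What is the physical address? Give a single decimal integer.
Answer: 1464

Derivation:
vaddr = 1272 = 0b10011111000
Split: l1_idx=4, l2_idx=7, offset=24
L1[4] = 0
L2[0][7] = 45
paddr = 45 * 32 + 24 = 1464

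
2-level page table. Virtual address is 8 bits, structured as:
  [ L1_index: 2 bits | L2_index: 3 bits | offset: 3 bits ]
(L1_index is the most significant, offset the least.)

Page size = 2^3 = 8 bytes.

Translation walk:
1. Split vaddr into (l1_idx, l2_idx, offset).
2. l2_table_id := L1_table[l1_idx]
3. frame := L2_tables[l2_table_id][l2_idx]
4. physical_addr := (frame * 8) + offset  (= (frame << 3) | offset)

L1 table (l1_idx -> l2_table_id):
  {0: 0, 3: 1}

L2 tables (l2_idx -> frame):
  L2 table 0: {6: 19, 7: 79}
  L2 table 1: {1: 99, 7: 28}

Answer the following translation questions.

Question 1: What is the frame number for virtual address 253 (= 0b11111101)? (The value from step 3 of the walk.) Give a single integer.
Answer: 28

Derivation:
vaddr = 253: l1_idx=3, l2_idx=7
L1[3] = 1; L2[1][7] = 28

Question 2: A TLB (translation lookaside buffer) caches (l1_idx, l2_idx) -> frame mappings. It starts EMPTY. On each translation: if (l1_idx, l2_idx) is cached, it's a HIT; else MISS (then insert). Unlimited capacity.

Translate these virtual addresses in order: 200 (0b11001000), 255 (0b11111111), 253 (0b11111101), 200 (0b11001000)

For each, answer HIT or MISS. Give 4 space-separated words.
Answer: MISS MISS HIT HIT

Derivation:
vaddr=200: (3,1) not in TLB -> MISS, insert
vaddr=255: (3,7) not in TLB -> MISS, insert
vaddr=253: (3,7) in TLB -> HIT
vaddr=200: (3,1) in TLB -> HIT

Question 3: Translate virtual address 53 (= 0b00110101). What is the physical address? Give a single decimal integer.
vaddr = 53 = 0b00110101
Split: l1_idx=0, l2_idx=6, offset=5
L1[0] = 0
L2[0][6] = 19
paddr = 19 * 8 + 5 = 157

Answer: 157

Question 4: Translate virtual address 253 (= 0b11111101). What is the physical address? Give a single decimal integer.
vaddr = 253 = 0b11111101
Split: l1_idx=3, l2_idx=7, offset=5
L1[3] = 1
L2[1][7] = 28
paddr = 28 * 8 + 5 = 229

Answer: 229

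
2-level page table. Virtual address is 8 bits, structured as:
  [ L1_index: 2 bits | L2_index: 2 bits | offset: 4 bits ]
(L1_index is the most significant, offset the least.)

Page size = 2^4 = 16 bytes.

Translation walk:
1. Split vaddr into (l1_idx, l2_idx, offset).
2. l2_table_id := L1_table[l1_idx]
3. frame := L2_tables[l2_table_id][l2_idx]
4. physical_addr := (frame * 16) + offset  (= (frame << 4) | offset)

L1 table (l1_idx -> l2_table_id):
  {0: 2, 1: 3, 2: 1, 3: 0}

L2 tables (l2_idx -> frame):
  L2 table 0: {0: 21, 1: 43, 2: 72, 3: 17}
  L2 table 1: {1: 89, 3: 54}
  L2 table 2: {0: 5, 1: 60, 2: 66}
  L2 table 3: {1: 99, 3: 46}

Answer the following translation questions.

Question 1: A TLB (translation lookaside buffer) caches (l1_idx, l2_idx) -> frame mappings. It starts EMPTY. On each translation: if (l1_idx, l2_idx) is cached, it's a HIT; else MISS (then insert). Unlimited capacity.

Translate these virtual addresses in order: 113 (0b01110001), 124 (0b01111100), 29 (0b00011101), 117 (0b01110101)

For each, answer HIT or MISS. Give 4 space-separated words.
vaddr=113: (1,3) not in TLB -> MISS, insert
vaddr=124: (1,3) in TLB -> HIT
vaddr=29: (0,1) not in TLB -> MISS, insert
vaddr=117: (1,3) in TLB -> HIT

Answer: MISS HIT MISS HIT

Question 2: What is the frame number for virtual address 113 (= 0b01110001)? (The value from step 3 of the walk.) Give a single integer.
vaddr = 113: l1_idx=1, l2_idx=3
L1[1] = 3; L2[3][3] = 46

Answer: 46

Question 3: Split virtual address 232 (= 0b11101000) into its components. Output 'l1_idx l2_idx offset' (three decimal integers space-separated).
vaddr = 232 = 0b11101000
  top 2 bits -> l1_idx = 3
  next 2 bits -> l2_idx = 2
  bottom 4 bits -> offset = 8

Answer: 3 2 8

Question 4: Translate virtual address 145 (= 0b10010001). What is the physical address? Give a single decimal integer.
Answer: 1425

Derivation:
vaddr = 145 = 0b10010001
Split: l1_idx=2, l2_idx=1, offset=1
L1[2] = 1
L2[1][1] = 89
paddr = 89 * 16 + 1 = 1425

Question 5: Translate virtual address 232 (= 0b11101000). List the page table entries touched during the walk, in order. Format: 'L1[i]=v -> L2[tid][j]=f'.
Answer: L1[3]=0 -> L2[0][2]=72

Derivation:
vaddr = 232 = 0b11101000
Split: l1_idx=3, l2_idx=2, offset=8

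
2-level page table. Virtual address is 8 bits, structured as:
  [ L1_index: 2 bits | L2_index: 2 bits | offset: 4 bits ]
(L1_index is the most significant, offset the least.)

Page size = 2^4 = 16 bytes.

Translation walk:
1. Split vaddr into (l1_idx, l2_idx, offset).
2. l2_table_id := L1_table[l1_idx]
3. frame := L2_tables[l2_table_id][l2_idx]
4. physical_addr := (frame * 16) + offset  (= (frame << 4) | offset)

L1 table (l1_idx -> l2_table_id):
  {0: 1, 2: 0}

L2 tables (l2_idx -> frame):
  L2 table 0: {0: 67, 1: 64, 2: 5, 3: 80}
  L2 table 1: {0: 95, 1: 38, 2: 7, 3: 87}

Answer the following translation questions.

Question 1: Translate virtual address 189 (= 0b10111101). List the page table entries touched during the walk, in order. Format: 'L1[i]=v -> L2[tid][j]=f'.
Answer: L1[2]=0 -> L2[0][3]=80

Derivation:
vaddr = 189 = 0b10111101
Split: l1_idx=2, l2_idx=3, offset=13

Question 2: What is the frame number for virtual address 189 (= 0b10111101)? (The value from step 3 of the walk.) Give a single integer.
Answer: 80

Derivation:
vaddr = 189: l1_idx=2, l2_idx=3
L1[2] = 0; L2[0][3] = 80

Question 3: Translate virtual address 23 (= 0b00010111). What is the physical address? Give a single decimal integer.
Answer: 615

Derivation:
vaddr = 23 = 0b00010111
Split: l1_idx=0, l2_idx=1, offset=7
L1[0] = 1
L2[1][1] = 38
paddr = 38 * 16 + 7 = 615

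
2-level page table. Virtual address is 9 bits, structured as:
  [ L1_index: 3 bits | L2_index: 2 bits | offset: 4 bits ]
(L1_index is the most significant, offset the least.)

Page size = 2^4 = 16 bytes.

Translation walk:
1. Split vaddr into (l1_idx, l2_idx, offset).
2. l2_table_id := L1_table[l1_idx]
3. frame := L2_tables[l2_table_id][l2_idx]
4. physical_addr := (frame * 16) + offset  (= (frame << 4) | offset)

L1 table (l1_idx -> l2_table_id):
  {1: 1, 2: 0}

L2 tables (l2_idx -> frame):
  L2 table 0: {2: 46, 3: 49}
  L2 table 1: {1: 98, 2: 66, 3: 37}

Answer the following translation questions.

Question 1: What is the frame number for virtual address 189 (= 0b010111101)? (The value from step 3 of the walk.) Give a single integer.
Answer: 49

Derivation:
vaddr = 189: l1_idx=2, l2_idx=3
L1[2] = 0; L2[0][3] = 49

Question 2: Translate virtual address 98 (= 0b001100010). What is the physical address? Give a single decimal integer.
vaddr = 98 = 0b001100010
Split: l1_idx=1, l2_idx=2, offset=2
L1[1] = 1
L2[1][2] = 66
paddr = 66 * 16 + 2 = 1058

Answer: 1058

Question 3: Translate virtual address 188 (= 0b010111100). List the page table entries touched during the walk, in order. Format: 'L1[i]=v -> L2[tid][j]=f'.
Answer: L1[2]=0 -> L2[0][3]=49

Derivation:
vaddr = 188 = 0b010111100
Split: l1_idx=2, l2_idx=3, offset=12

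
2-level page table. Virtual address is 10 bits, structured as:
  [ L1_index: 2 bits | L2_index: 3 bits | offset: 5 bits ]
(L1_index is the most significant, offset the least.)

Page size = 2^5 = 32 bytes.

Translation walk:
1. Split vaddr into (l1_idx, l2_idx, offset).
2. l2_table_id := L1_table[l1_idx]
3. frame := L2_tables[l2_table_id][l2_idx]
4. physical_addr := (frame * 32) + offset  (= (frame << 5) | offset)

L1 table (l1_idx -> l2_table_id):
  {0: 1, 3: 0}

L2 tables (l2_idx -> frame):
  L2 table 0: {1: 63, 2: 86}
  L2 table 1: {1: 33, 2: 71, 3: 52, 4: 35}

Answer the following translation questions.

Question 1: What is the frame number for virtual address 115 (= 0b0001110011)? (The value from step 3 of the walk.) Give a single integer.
Answer: 52

Derivation:
vaddr = 115: l1_idx=0, l2_idx=3
L1[0] = 1; L2[1][3] = 52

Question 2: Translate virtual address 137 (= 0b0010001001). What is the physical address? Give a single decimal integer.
Answer: 1129

Derivation:
vaddr = 137 = 0b0010001001
Split: l1_idx=0, l2_idx=4, offset=9
L1[0] = 1
L2[1][4] = 35
paddr = 35 * 32 + 9 = 1129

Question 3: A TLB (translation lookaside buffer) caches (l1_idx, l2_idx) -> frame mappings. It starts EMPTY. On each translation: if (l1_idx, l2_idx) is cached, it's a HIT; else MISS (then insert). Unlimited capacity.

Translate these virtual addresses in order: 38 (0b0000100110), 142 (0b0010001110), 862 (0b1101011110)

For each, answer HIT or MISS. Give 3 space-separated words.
Answer: MISS MISS MISS

Derivation:
vaddr=38: (0,1) not in TLB -> MISS, insert
vaddr=142: (0,4) not in TLB -> MISS, insert
vaddr=862: (3,2) not in TLB -> MISS, insert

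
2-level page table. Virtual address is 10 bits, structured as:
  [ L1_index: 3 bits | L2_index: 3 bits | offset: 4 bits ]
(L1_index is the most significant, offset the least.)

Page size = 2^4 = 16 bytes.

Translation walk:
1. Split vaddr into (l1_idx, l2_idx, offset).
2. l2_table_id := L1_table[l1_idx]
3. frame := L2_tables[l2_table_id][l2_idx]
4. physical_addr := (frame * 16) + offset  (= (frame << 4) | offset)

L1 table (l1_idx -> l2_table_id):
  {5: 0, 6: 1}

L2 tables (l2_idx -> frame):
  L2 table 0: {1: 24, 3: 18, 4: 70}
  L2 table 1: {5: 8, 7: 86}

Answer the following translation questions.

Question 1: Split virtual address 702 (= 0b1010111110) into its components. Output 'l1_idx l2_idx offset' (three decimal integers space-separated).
vaddr = 702 = 0b1010111110
  top 3 bits -> l1_idx = 5
  next 3 bits -> l2_idx = 3
  bottom 4 bits -> offset = 14

Answer: 5 3 14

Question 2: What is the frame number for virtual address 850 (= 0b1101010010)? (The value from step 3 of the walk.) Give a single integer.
vaddr = 850: l1_idx=6, l2_idx=5
L1[6] = 1; L2[1][5] = 8

Answer: 8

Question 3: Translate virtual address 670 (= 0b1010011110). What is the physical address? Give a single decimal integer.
Answer: 398

Derivation:
vaddr = 670 = 0b1010011110
Split: l1_idx=5, l2_idx=1, offset=14
L1[5] = 0
L2[0][1] = 24
paddr = 24 * 16 + 14 = 398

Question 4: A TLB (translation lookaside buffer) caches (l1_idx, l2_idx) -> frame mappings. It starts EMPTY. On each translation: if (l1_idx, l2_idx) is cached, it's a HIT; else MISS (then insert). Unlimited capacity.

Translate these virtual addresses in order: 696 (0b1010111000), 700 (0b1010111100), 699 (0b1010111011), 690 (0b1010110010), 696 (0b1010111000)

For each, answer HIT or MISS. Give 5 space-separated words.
vaddr=696: (5,3) not in TLB -> MISS, insert
vaddr=700: (5,3) in TLB -> HIT
vaddr=699: (5,3) in TLB -> HIT
vaddr=690: (5,3) in TLB -> HIT
vaddr=696: (5,3) in TLB -> HIT

Answer: MISS HIT HIT HIT HIT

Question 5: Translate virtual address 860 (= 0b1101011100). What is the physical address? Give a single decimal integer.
vaddr = 860 = 0b1101011100
Split: l1_idx=6, l2_idx=5, offset=12
L1[6] = 1
L2[1][5] = 8
paddr = 8 * 16 + 12 = 140

Answer: 140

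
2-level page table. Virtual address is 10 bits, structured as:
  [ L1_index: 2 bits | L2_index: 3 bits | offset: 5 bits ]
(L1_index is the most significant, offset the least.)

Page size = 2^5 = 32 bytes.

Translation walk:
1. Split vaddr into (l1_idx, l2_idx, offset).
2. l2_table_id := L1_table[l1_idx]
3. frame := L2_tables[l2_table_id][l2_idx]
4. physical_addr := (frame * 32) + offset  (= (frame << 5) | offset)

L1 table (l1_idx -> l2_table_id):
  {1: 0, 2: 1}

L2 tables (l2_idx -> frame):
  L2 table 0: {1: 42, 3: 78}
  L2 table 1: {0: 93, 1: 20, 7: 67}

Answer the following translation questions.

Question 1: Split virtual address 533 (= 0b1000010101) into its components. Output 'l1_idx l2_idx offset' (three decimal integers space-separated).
Answer: 2 0 21

Derivation:
vaddr = 533 = 0b1000010101
  top 2 bits -> l1_idx = 2
  next 3 bits -> l2_idx = 0
  bottom 5 bits -> offset = 21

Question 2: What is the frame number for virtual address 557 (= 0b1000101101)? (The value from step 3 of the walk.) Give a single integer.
Answer: 20

Derivation:
vaddr = 557: l1_idx=2, l2_idx=1
L1[2] = 1; L2[1][1] = 20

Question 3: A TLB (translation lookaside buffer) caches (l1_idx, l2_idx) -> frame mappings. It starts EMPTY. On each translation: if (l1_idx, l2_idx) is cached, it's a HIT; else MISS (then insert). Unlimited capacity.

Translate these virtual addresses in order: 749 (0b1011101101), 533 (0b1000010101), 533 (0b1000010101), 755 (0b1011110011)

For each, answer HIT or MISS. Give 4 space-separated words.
vaddr=749: (2,7) not in TLB -> MISS, insert
vaddr=533: (2,0) not in TLB -> MISS, insert
vaddr=533: (2,0) in TLB -> HIT
vaddr=755: (2,7) in TLB -> HIT

Answer: MISS MISS HIT HIT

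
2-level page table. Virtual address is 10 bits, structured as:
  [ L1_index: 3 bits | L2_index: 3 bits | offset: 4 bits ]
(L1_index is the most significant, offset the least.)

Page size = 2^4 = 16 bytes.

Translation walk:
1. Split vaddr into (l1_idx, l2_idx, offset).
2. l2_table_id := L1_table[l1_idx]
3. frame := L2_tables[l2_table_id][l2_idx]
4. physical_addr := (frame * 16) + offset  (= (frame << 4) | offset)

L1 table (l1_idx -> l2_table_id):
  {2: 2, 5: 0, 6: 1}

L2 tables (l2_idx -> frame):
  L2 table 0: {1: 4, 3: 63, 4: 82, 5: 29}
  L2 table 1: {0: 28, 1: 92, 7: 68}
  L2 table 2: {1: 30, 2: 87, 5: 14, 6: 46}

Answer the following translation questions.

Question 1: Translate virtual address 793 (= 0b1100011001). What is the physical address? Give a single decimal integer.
Answer: 1481

Derivation:
vaddr = 793 = 0b1100011001
Split: l1_idx=6, l2_idx=1, offset=9
L1[6] = 1
L2[1][1] = 92
paddr = 92 * 16 + 9 = 1481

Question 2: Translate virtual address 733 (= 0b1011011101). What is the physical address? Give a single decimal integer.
Answer: 477

Derivation:
vaddr = 733 = 0b1011011101
Split: l1_idx=5, l2_idx=5, offset=13
L1[5] = 0
L2[0][5] = 29
paddr = 29 * 16 + 13 = 477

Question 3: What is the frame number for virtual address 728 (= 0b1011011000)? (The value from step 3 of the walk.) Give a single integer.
vaddr = 728: l1_idx=5, l2_idx=5
L1[5] = 0; L2[0][5] = 29

Answer: 29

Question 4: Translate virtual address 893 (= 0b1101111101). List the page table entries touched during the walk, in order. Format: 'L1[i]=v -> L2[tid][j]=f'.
vaddr = 893 = 0b1101111101
Split: l1_idx=6, l2_idx=7, offset=13

Answer: L1[6]=1 -> L2[1][7]=68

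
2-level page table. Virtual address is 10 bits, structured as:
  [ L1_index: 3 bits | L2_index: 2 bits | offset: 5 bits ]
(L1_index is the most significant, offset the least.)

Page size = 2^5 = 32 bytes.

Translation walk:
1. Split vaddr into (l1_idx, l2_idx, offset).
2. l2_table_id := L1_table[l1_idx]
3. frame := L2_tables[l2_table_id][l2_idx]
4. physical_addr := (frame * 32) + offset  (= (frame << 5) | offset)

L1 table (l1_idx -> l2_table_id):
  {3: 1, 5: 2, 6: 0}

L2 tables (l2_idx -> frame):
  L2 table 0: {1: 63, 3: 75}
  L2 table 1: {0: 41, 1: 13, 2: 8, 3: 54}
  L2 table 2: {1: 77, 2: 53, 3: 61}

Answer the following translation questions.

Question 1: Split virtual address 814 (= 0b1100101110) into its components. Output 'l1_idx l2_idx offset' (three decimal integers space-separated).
Answer: 6 1 14

Derivation:
vaddr = 814 = 0b1100101110
  top 3 bits -> l1_idx = 6
  next 2 bits -> l2_idx = 1
  bottom 5 bits -> offset = 14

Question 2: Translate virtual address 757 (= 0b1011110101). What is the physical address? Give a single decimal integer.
vaddr = 757 = 0b1011110101
Split: l1_idx=5, l2_idx=3, offset=21
L1[5] = 2
L2[2][3] = 61
paddr = 61 * 32 + 21 = 1973

Answer: 1973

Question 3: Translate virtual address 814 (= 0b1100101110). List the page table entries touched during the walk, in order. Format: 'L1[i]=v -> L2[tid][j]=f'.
vaddr = 814 = 0b1100101110
Split: l1_idx=6, l2_idx=1, offset=14

Answer: L1[6]=0 -> L2[0][1]=63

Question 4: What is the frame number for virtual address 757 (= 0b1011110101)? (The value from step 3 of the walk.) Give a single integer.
Answer: 61

Derivation:
vaddr = 757: l1_idx=5, l2_idx=3
L1[5] = 2; L2[2][3] = 61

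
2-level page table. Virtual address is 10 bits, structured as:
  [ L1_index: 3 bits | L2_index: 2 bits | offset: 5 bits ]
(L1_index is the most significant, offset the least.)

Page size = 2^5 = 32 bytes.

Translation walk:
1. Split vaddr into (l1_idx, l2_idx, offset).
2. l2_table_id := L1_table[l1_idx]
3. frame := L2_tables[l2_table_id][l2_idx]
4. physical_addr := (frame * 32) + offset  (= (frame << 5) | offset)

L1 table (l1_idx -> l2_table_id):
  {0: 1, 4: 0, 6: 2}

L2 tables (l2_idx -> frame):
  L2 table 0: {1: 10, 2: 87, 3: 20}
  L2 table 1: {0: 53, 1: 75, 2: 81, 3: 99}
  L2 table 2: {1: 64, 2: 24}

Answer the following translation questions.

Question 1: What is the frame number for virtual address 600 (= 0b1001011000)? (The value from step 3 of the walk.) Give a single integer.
vaddr = 600: l1_idx=4, l2_idx=2
L1[4] = 0; L2[0][2] = 87

Answer: 87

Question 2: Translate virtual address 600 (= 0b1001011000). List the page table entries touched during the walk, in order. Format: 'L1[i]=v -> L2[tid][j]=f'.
Answer: L1[4]=0 -> L2[0][2]=87

Derivation:
vaddr = 600 = 0b1001011000
Split: l1_idx=4, l2_idx=2, offset=24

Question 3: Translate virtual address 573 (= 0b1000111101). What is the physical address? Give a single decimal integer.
Answer: 349

Derivation:
vaddr = 573 = 0b1000111101
Split: l1_idx=4, l2_idx=1, offset=29
L1[4] = 0
L2[0][1] = 10
paddr = 10 * 32 + 29 = 349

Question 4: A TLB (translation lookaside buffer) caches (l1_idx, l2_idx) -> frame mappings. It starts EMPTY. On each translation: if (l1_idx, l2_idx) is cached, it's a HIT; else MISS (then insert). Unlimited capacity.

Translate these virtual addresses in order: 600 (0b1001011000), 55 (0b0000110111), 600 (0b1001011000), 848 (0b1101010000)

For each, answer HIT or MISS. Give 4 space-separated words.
Answer: MISS MISS HIT MISS

Derivation:
vaddr=600: (4,2) not in TLB -> MISS, insert
vaddr=55: (0,1) not in TLB -> MISS, insert
vaddr=600: (4,2) in TLB -> HIT
vaddr=848: (6,2) not in TLB -> MISS, insert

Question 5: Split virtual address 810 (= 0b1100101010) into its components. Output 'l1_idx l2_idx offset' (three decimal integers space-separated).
vaddr = 810 = 0b1100101010
  top 3 bits -> l1_idx = 6
  next 2 bits -> l2_idx = 1
  bottom 5 bits -> offset = 10

Answer: 6 1 10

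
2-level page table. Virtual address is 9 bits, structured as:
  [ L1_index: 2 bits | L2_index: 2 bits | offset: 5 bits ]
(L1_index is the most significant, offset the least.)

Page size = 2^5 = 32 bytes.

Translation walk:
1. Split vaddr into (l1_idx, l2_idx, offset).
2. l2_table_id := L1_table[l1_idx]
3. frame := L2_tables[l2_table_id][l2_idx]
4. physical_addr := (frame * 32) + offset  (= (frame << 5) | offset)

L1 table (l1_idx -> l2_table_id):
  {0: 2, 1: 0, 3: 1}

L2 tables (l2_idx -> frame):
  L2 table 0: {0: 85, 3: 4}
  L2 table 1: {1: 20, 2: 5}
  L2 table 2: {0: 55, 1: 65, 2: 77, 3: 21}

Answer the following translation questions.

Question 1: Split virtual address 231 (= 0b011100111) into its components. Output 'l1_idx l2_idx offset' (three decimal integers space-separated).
Answer: 1 3 7

Derivation:
vaddr = 231 = 0b011100111
  top 2 bits -> l1_idx = 1
  next 2 bits -> l2_idx = 3
  bottom 5 bits -> offset = 7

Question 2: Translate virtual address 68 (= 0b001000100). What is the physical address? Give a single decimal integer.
vaddr = 68 = 0b001000100
Split: l1_idx=0, l2_idx=2, offset=4
L1[0] = 2
L2[2][2] = 77
paddr = 77 * 32 + 4 = 2468

Answer: 2468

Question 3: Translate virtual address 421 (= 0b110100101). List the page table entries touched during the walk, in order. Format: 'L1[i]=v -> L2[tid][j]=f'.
Answer: L1[3]=1 -> L2[1][1]=20

Derivation:
vaddr = 421 = 0b110100101
Split: l1_idx=3, l2_idx=1, offset=5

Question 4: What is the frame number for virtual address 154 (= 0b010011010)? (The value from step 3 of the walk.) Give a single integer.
Answer: 85

Derivation:
vaddr = 154: l1_idx=1, l2_idx=0
L1[1] = 0; L2[0][0] = 85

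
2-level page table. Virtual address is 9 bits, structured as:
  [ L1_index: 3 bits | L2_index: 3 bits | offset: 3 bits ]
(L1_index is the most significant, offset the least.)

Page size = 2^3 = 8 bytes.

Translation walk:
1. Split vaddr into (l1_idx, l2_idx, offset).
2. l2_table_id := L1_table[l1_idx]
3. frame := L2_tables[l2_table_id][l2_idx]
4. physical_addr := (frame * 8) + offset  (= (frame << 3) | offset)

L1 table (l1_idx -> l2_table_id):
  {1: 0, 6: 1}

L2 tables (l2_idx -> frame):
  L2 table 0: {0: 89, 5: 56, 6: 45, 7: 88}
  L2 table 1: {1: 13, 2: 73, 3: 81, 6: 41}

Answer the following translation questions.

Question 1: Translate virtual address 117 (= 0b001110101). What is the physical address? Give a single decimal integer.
Answer: 365

Derivation:
vaddr = 117 = 0b001110101
Split: l1_idx=1, l2_idx=6, offset=5
L1[1] = 0
L2[0][6] = 45
paddr = 45 * 8 + 5 = 365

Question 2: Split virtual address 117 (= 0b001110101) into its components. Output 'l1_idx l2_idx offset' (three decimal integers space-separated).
Answer: 1 6 5

Derivation:
vaddr = 117 = 0b001110101
  top 3 bits -> l1_idx = 1
  next 3 bits -> l2_idx = 6
  bottom 3 bits -> offset = 5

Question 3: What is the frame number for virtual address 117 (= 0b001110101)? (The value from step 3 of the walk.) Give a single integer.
vaddr = 117: l1_idx=1, l2_idx=6
L1[1] = 0; L2[0][6] = 45

Answer: 45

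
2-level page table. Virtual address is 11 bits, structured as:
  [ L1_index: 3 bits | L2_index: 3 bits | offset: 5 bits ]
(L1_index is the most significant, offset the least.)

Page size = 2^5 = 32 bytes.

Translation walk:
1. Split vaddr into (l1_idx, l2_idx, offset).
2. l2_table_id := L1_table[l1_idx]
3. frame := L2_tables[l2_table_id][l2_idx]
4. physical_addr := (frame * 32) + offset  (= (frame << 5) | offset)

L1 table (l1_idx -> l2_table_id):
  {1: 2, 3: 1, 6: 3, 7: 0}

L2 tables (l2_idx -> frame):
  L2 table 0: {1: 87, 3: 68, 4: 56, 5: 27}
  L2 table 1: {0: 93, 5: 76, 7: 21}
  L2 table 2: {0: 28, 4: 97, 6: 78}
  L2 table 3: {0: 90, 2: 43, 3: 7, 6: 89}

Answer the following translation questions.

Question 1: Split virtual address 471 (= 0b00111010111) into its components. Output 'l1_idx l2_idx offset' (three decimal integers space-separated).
vaddr = 471 = 0b00111010111
  top 3 bits -> l1_idx = 1
  next 3 bits -> l2_idx = 6
  bottom 5 bits -> offset = 23

Answer: 1 6 23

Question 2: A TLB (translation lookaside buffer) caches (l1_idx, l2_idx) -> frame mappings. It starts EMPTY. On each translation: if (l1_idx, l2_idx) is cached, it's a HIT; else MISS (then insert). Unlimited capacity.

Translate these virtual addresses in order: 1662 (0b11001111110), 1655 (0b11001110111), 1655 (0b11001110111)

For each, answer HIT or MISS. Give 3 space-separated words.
vaddr=1662: (6,3) not in TLB -> MISS, insert
vaddr=1655: (6,3) in TLB -> HIT
vaddr=1655: (6,3) in TLB -> HIT

Answer: MISS HIT HIT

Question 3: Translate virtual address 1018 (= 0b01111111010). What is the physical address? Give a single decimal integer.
vaddr = 1018 = 0b01111111010
Split: l1_idx=3, l2_idx=7, offset=26
L1[3] = 1
L2[1][7] = 21
paddr = 21 * 32 + 26 = 698

Answer: 698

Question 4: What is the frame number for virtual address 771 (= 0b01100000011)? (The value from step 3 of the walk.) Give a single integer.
vaddr = 771: l1_idx=3, l2_idx=0
L1[3] = 1; L2[1][0] = 93

Answer: 93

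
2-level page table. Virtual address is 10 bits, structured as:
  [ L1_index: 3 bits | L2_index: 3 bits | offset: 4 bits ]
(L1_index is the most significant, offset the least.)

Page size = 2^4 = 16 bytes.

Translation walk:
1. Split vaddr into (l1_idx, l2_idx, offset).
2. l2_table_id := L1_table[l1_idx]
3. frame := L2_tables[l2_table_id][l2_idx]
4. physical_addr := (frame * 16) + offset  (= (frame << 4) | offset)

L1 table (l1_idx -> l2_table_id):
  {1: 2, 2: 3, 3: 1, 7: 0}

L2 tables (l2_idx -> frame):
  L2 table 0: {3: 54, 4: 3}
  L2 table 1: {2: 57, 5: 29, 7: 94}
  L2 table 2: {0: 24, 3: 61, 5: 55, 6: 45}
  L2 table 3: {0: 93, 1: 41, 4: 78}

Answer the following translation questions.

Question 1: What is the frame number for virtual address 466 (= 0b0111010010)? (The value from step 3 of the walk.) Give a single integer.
vaddr = 466: l1_idx=3, l2_idx=5
L1[3] = 1; L2[1][5] = 29

Answer: 29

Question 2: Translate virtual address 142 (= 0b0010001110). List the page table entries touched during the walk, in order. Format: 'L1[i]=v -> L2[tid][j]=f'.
Answer: L1[1]=2 -> L2[2][0]=24

Derivation:
vaddr = 142 = 0b0010001110
Split: l1_idx=1, l2_idx=0, offset=14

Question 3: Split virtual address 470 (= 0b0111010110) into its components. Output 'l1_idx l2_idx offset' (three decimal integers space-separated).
vaddr = 470 = 0b0111010110
  top 3 bits -> l1_idx = 3
  next 3 bits -> l2_idx = 5
  bottom 4 bits -> offset = 6

Answer: 3 5 6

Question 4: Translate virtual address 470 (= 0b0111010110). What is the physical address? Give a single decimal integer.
Answer: 470

Derivation:
vaddr = 470 = 0b0111010110
Split: l1_idx=3, l2_idx=5, offset=6
L1[3] = 1
L2[1][5] = 29
paddr = 29 * 16 + 6 = 470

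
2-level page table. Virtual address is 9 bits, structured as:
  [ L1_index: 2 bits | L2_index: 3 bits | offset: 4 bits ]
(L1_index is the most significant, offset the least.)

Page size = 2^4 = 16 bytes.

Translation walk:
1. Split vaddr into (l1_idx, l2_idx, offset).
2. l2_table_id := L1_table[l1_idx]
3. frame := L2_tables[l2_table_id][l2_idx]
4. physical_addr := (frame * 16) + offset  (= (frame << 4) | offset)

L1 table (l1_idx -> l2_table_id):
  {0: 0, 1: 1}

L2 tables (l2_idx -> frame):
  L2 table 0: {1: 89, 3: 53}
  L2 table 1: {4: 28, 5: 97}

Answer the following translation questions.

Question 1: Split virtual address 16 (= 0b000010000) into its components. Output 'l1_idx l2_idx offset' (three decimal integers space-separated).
Answer: 0 1 0

Derivation:
vaddr = 16 = 0b000010000
  top 2 bits -> l1_idx = 0
  next 3 bits -> l2_idx = 1
  bottom 4 bits -> offset = 0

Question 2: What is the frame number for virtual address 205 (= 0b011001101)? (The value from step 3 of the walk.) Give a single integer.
Answer: 28

Derivation:
vaddr = 205: l1_idx=1, l2_idx=4
L1[1] = 1; L2[1][4] = 28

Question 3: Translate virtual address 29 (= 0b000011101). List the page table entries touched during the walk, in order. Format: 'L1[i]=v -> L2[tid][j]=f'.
Answer: L1[0]=0 -> L2[0][1]=89

Derivation:
vaddr = 29 = 0b000011101
Split: l1_idx=0, l2_idx=1, offset=13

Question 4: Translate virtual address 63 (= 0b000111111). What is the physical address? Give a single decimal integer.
Answer: 863

Derivation:
vaddr = 63 = 0b000111111
Split: l1_idx=0, l2_idx=3, offset=15
L1[0] = 0
L2[0][3] = 53
paddr = 53 * 16 + 15 = 863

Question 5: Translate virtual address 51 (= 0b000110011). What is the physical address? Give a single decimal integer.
vaddr = 51 = 0b000110011
Split: l1_idx=0, l2_idx=3, offset=3
L1[0] = 0
L2[0][3] = 53
paddr = 53 * 16 + 3 = 851

Answer: 851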